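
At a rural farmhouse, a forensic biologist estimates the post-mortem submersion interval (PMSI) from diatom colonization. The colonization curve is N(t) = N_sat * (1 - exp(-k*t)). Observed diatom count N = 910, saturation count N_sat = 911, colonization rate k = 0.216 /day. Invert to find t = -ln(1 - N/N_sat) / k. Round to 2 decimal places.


PMSI from diatom colonization curve:
N / N_sat = 910 / 911 = 0.998902
1 - N/N_sat = 0.001098
ln(1 - N/N_sat) = -6.814265
t = -ln(1 - N/N_sat) / k = -(-6.814265) / 0.216 = 31.55 days

31.55


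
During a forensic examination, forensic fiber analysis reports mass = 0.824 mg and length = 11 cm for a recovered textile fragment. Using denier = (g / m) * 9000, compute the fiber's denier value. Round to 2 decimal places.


Denier calculation:
Mass in grams = 0.824 mg / 1000 = 0.000824 g
Length in meters = 11 cm / 100 = 0.11 m
Linear density = mass / length = 0.000824 / 0.11 = 0.00749091 g/m
Denier = (g/m) * 9000 = 0.00749091 * 9000 = 67.42

67.42


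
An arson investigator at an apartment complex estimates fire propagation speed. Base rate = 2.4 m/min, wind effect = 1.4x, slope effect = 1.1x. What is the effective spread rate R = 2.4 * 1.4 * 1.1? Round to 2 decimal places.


Fire spread rate calculation:
R = R0 * wind_factor * slope_factor
= 2.4 * 1.4 * 1.1
= 3.36 * 1.1
= 3.70 m/min

3.70


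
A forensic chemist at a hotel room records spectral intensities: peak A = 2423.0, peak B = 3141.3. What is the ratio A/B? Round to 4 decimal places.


Spectral peak ratio:
Peak A = 2423.0 counts
Peak B = 3141.3 counts
Ratio = 2423.0 / 3141.3 = 0.7713

0.7713


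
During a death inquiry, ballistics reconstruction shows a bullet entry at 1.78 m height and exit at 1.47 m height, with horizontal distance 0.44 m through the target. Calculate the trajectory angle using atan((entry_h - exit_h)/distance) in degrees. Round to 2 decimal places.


Bullet trajectory angle:
Height difference = 1.78 - 1.47 = 0.31 m
angle = atan(0.31 / 0.44)
angle = atan(0.704545)
angle = 35.17 degrees

35.17


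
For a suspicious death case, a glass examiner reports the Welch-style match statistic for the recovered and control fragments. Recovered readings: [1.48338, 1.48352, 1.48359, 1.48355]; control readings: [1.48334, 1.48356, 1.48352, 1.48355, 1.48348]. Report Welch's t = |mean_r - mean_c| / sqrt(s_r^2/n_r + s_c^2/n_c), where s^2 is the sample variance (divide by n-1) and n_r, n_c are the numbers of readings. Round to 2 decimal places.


Welch's t-criterion for glass RI comparison:
Recovered mean = sum / n_r = 5.93404 / 4 = 1.48351
Control mean = sum / n_c = 7.41745 / 5 = 1.48349
Recovered sample variance s_r^2 = 8.33333e-09
Control sample variance s_c^2 = 8e-09
Welch SE (unpooled) = sqrt(s_r^2/n_r + s_c^2/n_c) = sqrt(2.08333e-09 + 1.6e-09) = sqrt(3.68333e-09) = 6.06904e-05
|mean_r - mean_c| = 2e-05
t = 2e-05 / 6.06904e-05 = 0.33

0.33


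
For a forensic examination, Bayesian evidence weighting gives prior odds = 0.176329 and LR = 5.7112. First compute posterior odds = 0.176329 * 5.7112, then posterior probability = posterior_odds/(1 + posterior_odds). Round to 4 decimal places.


Bayesian evidence evaluation:
Posterior odds = prior_odds * LR = 0.176329 * 5.7112 = 1.00705
Posterior probability = posterior_odds / (1 + posterior_odds)
= 1.00705 / (1 + 1.00705)
= 1.00705 / 2.00705
= 0.5018

0.5018


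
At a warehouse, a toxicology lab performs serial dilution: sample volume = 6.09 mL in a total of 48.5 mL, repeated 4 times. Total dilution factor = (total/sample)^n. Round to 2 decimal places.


Dilution factor calculation:
Single dilution = V_total / V_sample = 48.5 / 6.09 ≈ 7.963875
Number of dilutions = 4
Total DF = (48.5 / 6.09)^4 (full precision, rounded at the end) = 4022.52

4022.52


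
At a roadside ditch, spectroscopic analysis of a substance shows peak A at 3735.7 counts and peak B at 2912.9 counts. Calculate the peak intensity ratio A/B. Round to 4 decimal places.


Spectral peak ratio:
Peak A = 3735.7 counts
Peak B = 2912.9 counts
Ratio = 3735.7 / 2912.9 = 1.2825

1.2825


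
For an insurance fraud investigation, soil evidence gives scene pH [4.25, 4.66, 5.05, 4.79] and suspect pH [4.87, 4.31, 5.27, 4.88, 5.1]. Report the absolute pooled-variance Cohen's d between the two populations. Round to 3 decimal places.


Pooled-variance Cohen's d for soil pH comparison:
Scene mean = 18.75 / 4 = 4.6875
Suspect mean = 24.43 / 5 = 4.886
Scene sample variance s_s^2 = 0.111358
Suspect sample variance s_c^2 = 0.13133
Pooled variance = ((n_s-1)*s_s^2 + (n_c-1)*s_c^2) / (n_s + n_c - 2) = 0.122771
Pooled SD = sqrt(0.122771) = 0.350387
Mean difference = -0.1985
|d| = |-0.1985| / 0.350387 = 0.567

0.567


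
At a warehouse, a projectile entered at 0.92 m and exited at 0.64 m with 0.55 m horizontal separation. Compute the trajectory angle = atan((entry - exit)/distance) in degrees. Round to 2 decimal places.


Bullet trajectory angle:
Height difference = 0.92 - 0.64 = 0.28 m
angle = atan(0.28 / 0.55)
angle = atan(0.509091)
angle = 26.98 degrees

26.98


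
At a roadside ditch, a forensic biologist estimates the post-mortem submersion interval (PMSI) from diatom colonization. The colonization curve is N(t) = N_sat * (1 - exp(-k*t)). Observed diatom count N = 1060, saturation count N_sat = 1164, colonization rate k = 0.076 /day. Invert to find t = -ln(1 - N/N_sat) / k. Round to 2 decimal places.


PMSI from diatom colonization curve:
N / N_sat = 1060 / 1164 = 0.910653
1 - N/N_sat = 0.089347
ln(1 - N/N_sat) = -2.415228
t = -ln(1 - N/N_sat) / k = -(-2.415228) / 0.076 = 31.78 days

31.78


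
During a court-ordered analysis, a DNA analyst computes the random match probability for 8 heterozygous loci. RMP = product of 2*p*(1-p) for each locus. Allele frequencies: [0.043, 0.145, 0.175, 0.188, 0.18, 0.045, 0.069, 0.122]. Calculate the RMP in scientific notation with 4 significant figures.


Computing RMP for 8 loci:
Locus 1: 2 * 0.043 * 0.957 = 0.082302
Locus 2: 2 * 0.145 * 0.855 = 0.24795
Locus 3: 2 * 0.175 * 0.825 = 0.28875
Locus 4: 2 * 0.188 * 0.812 = 0.305312
Locus 5: 2 * 0.18 * 0.82 = 0.2952
Locus 6: 2 * 0.045 * 0.955 = 0.08595
Locus 7: 2 * 0.069 * 0.931 = 0.128478
Locus 8: 2 * 0.122 * 0.878 = 0.214232
RMP = 1.256e-06

1.256e-06


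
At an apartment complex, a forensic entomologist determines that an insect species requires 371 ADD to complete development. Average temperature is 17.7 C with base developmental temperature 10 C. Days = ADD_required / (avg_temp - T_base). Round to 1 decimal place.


Insect development time:
Effective temperature = avg_temp - T_base = 17.7 - 10 = 7.7 C
Days = ADD / effective_temp = 371 / 7.7 = 48.2 days

48.2


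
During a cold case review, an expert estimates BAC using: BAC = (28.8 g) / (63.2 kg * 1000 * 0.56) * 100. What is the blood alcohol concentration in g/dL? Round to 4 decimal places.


Applying the Widmark formula:
BAC = (dose_g / (body_wt * 1000 * r)) * 100
Denominator = 63.2 * 1000 * 0.56 = 35392
BAC = (28.8 / 35392) * 100
BAC = 0.0814 g/dL

0.0814


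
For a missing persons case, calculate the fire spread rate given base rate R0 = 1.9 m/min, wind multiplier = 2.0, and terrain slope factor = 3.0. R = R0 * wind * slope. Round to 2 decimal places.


Fire spread rate calculation:
R = R0 * wind_factor * slope_factor
= 1.9 * 2.0 * 3.0
= 3.8 * 3.0
= 11.40 m/min

11.40


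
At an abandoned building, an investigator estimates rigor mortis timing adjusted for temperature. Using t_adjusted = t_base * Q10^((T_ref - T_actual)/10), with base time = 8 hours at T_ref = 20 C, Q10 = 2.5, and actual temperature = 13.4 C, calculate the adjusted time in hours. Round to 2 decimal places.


Rigor mortis time adjustment:
Exponent = (T_ref - T_actual) / 10 = (20 - 13.4) / 10 = 0.66
Q10 factor = 2.5^0.66 = 1.8308
t_adjusted = 8 * 1.8308 = 14.65 hours

14.65


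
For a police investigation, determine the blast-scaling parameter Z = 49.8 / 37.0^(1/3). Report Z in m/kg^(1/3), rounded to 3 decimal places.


Scaled distance calculation:
W^(1/3) = 37.0^(1/3) = 3.332222
Z = R / W^(1/3) = 49.8 / 3.332222
Z = 14.945 m/kg^(1/3)

14.945


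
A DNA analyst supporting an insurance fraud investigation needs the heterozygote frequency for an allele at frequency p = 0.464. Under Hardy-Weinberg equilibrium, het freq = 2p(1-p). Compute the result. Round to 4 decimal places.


Hardy-Weinberg heterozygote frequency:
q = 1 - p = 1 - 0.464 = 0.536
2pq = 2 * 0.464 * 0.536 = 0.4974

0.4974


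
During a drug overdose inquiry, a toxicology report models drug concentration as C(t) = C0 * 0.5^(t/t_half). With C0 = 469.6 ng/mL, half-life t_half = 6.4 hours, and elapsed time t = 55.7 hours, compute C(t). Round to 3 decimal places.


Drug concentration decay:
Number of half-lives = t / t_half = 55.7 / 6.4 = 8.703125
Decay factor = 0.5^8.703125 = 0.00239938
C(t) = 469.6 * 0.00239938 = 1.127 ng/mL

1.127


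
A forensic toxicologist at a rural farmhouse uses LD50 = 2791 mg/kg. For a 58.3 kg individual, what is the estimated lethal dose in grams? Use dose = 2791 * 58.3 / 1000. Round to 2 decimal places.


Lethal dose calculation:
Lethal dose = LD50 * body_weight / 1000
= 2791 * 58.3 / 1000
= 162715.3 / 1000
= 162.72 g

162.72


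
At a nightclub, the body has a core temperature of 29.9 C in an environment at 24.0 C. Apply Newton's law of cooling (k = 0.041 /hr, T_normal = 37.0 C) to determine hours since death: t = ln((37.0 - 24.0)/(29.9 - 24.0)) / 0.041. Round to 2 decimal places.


Using Newton's law of cooling:
t = ln((T_normal - T_ambient) / (T_body - T_ambient)) / k
T_normal - T_ambient = 13.0
T_body - T_ambient = 5.9
Ratio = 2.20339
ln(ratio) = 0.789997
t = 0.789997 / 0.041 = 19.27 hours

19.27


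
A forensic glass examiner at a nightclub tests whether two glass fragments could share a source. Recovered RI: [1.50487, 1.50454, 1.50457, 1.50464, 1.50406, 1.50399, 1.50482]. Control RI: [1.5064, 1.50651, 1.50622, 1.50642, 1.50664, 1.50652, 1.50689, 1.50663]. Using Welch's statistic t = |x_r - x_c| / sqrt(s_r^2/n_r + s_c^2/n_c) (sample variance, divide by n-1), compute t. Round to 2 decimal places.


Welch's t-criterion for glass RI comparison:
Recovered mean = sum / n_r = 10.53149 / 7 = 1.5044986
Control mean = sum / n_c = 12.05223 / 8 = 1.5065287
Recovered sample variance s_r^2 = 1.19848e-07
Control sample variance s_c^2 = 3.96125e-08
Welch SE (unpooled) = sqrt(s_r^2/n_r + s_c^2/n_c) = sqrt(1.71211e-08 + 4.95156e-09) = sqrt(2.20727e-08) = 0.000148569
|mean_r - mean_c| = 0.00203018
t = 0.00203018 / 0.000148569 = 13.66

13.66


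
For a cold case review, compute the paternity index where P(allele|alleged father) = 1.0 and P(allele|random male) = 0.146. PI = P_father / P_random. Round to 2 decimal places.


Paternity Index calculation:
PI = P(allele|father) / P(allele|random)
PI = 1.0 / 0.146
PI = 6.85

6.85


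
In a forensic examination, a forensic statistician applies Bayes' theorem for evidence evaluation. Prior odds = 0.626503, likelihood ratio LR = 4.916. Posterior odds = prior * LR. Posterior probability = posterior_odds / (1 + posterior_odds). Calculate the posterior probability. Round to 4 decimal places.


Bayesian evidence evaluation:
Posterior odds = prior_odds * LR = 0.626503 * 4.916 = 3.079889
Posterior probability = posterior_odds / (1 + posterior_odds)
= 3.079889 / (1 + 3.079889)
= 3.079889 / 4.079889
= 0.7549

0.7549


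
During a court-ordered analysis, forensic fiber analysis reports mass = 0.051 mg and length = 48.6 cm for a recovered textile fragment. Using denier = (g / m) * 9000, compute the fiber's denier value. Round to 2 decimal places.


Denier calculation:
Mass in grams = 0.051 mg / 1000 = 0.000051 g
Length in meters = 48.6 cm / 100 = 0.486 m
Linear density = mass / length = 0.000051 / 0.486 = 0.00010494 g/m
Denier = (g/m) * 9000 = 0.00010494 * 9000 = 0.94

0.94


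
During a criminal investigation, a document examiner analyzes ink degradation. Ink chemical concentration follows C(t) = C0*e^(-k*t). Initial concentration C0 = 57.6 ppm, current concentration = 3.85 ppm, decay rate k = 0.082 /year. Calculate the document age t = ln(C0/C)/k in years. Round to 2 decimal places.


Document age estimation:
C0/C = 57.6 / 3.85 = 14.961039
ln(C0/C) = 2.705449
t = 2.705449 / 0.082 = 32.99 years

32.99


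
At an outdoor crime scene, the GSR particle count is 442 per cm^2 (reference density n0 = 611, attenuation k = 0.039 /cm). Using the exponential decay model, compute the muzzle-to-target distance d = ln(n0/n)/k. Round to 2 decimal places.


GSR distance calculation:
n0/n = 611 / 442 = 1.382353
ln(n0/n) = 0.323787
d = 0.323787 / 0.039 = 8.30 cm

8.30


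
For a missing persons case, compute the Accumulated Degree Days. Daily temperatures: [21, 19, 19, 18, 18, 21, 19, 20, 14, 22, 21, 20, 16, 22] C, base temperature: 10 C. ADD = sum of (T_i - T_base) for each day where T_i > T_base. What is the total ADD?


Computing ADD day by day:
Day 1: max(0, 21 - 10) = 11
Day 2: max(0, 19 - 10) = 9
Day 3: max(0, 19 - 10) = 9
Day 4: max(0, 18 - 10) = 8
Day 5: max(0, 18 - 10) = 8
Day 6: max(0, 21 - 10) = 11
Day 7: max(0, 19 - 10) = 9
Day 8: max(0, 20 - 10) = 10
Day 9: max(0, 14 - 10) = 4
Day 10: max(0, 22 - 10) = 12
Day 11: max(0, 21 - 10) = 11
Day 12: max(0, 20 - 10) = 10
Day 13: max(0, 16 - 10) = 6
Day 14: max(0, 22 - 10) = 12
Total ADD = 130

130


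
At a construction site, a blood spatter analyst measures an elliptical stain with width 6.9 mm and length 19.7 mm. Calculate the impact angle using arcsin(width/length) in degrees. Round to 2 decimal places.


Blood spatter impact angle calculation:
width / length = 6.9 / 19.7 = 0.350254
angle = arcsin(0.350254)
angle = 20.50 degrees

20.50


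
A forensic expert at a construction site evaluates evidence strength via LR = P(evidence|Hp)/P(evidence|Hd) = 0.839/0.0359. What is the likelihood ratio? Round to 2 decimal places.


Likelihood ratio calculation:
LR = P(E|Hp) / P(E|Hd)
LR = 0.839 / 0.0359
LR = 23.37

23.37


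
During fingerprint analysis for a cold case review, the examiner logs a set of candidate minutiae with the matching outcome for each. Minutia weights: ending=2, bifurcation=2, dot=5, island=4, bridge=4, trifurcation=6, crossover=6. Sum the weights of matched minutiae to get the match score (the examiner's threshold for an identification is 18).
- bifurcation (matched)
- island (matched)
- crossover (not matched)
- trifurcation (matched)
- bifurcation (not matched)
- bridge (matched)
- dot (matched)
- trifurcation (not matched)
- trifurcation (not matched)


Weighted minutiae match score:
  bifurcation: matched, +2 (running total 2)
  island: matched, +4 (running total 6)
  crossover: not matched, +0
  trifurcation: matched, +6 (running total 12)
  bifurcation: not matched, +0
  bridge: matched, +4 (running total 16)
  dot: matched, +5 (running total 21)
  trifurcation: not matched, +0
  trifurcation: not matched, +0
Total score = 21
Threshold = 18; verdict = identification

21


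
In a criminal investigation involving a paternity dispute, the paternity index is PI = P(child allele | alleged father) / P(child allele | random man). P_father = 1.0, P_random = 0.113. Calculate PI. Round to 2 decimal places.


Paternity Index calculation:
PI = P(allele|father) / P(allele|random)
PI = 1.0 / 0.113
PI = 8.85

8.85


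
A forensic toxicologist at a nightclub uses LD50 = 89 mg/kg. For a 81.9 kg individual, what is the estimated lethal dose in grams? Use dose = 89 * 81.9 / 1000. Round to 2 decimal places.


Lethal dose calculation:
Lethal dose = LD50 * body_weight / 1000
= 89 * 81.9 / 1000
= 7289.1 / 1000
= 7.29 g

7.29


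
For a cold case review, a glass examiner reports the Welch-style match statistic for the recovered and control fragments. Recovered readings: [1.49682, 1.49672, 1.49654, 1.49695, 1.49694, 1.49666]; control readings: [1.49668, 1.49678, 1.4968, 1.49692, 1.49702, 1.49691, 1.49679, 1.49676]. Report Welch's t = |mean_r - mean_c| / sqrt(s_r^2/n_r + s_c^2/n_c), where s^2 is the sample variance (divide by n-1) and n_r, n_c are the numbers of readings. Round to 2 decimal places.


Welch's t-criterion for glass RI comparison:
Recovered mean = sum / n_r = 8.98063 / 6 = 1.4967717
Control mean = sum / n_c = 11.97466 / 8 = 1.4968325
Recovered sample variance s_r^2 = 2.62567e-08
Control sample variance s_c^2 = 1.185e-08
Welch SE (unpooled) = sqrt(s_r^2/n_r + s_c^2/n_c) = sqrt(4.37611e-09 + 1.48125e-09) = sqrt(5.85736e-09) = 7.65334e-05
|mean_r - mean_c| = 6.08333e-05
t = 6.08333e-05 / 7.65334e-05 = 0.79

0.79


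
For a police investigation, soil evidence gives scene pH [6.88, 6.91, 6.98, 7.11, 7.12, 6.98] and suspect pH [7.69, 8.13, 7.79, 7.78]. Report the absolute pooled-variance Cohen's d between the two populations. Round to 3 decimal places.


Pooled-variance Cohen's d for soil pH comparison:
Scene mean = 41.98 / 6 = 6.996667
Suspect mean = 31.39 / 4 = 7.8475
Scene sample variance s_s^2 = 0.009947
Suspect sample variance s_c^2 = 0.037492
Pooled variance = ((n_s-1)*s_s^2 + (n_c-1)*s_c^2) / (n_s + n_c - 2) = 0.020276
Pooled SD = sqrt(0.020276) = 0.142394
Mean difference = -0.850833
|d| = |-0.850833| / 0.142394 = 5.975

5.975


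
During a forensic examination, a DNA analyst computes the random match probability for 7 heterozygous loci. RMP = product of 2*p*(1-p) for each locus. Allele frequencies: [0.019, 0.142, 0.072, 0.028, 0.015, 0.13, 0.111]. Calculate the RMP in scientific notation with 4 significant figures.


Computing RMP for 7 loci:
Locus 1: 2 * 0.019 * 0.981 = 0.037278
Locus 2: 2 * 0.142 * 0.858 = 0.243672
Locus 3: 2 * 0.072 * 0.928 = 0.133632
Locus 4: 2 * 0.028 * 0.972 = 0.054432
Locus 5: 2 * 0.015 * 0.985 = 0.02955
Locus 6: 2 * 0.13 * 0.87 = 0.2262
Locus 7: 2 * 0.111 * 0.889 = 0.197358
RMP = 8.716e-08

8.716e-08


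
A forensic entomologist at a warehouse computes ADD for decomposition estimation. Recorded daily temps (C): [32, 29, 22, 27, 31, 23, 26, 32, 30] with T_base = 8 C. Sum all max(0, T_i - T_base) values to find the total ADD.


Computing ADD day by day:
Day 1: max(0, 32 - 8) = 24
Day 2: max(0, 29 - 8) = 21
Day 3: max(0, 22 - 8) = 14
Day 4: max(0, 27 - 8) = 19
Day 5: max(0, 31 - 8) = 23
Day 6: max(0, 23 - 8) = 15
Day 7: max(0, 26 - 8) = 18
Day 8: max(0, 32 - 8) = 24
Day 9: max(0, 30 - 8) = 22
Total ADD = 180

180


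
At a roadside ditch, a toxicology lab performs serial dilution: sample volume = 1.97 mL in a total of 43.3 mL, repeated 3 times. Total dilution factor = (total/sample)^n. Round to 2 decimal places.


Dilution factor calculation:
Single dilution = V_total / V_sample = 43.3 / 1.97 ≈ 21.979695
Number of dilutions = 3
Total DF = (43.3 / 1.97)^3 (full precision, rounded at the end) = 10618.54

10618.54


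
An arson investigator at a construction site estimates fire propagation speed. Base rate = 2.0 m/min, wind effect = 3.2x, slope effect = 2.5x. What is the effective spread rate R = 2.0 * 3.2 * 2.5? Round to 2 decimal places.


Fire spread rate calculation:
R = R0 * wind_factor * slope_factor
= 2.0 * 3.2 * 2.5
= 6.4 * 2.5
= 16.00 m/min

16.00


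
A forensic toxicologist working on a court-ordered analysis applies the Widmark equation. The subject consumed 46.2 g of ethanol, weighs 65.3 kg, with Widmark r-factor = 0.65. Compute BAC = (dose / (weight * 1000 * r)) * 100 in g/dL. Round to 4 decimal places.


Applying the Widmark formula:
BAC = (dose_g / (body_wt * 1000 * r)) * 100
Denominator = 65.3 * 1000 * 0.65 = 42445
BAC = (46.2 / 42445) * 100
BAC = 0.1088 g/dL

0.1088


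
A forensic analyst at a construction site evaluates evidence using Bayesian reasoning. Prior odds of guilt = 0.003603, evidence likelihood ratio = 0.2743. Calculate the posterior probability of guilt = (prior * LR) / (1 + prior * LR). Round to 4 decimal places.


Bayesian evidence evaluation:
Posterior odds = prior_odds * LR = 0.003603 * 0.2743 = 0.0009883029
Posterior probability = posterior_odds / (1 + posterior_odds)
= 0.0009883029 / (1 + 0.0009883029)
= 0.0009883029 / 1.0009883029
= 0.0010

0.0010


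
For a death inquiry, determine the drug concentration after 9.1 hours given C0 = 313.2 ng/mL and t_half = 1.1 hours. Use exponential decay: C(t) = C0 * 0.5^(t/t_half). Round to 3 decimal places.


Drug concentration decay:
Number of half-lives = t / t_half = 9.1 / 1.1 = 8.272727
Decay factor = 0.5^8.272727 = 0.00323341
C(t) = 313.2 * 0.00323341 = 1.013 ng/mL

1.013


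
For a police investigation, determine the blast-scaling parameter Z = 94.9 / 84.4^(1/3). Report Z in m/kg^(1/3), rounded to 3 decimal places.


Scaled distance calculation:
W^(1/3) = 84.4^(1/3) = 4.38646
Z = R / W^(1/3) = 94.9 / 4.38646
Z = 21.635 m/kg^(1/3)

21.635


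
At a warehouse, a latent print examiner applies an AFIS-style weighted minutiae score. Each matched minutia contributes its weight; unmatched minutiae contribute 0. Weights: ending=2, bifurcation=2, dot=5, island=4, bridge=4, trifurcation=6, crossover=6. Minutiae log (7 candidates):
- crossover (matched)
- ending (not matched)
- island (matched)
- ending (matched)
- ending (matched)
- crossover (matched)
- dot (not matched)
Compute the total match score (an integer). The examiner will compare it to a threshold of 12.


Weighted minutiae match score:
  crossover: matched, +6 (running total 6)
  ending: not matched, +0
  island: matched, +4 (running total 10)
  ending: matched, +2 (running total 12)
  ending: matched, +2 (running total 14)
  crossover: matched, +6 (running total 20)
  dot: not matched, +0
Total score = 20
Threshold = 12; verdict = identification

20


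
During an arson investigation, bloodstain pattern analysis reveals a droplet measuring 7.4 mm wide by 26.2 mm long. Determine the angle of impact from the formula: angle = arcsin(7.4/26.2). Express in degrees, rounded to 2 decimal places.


Blood spatter impact angle calculation:
width / length = 7.4 / 26.2 = 0.282443
angle = arcsin(0.282443)
angle = 16.41 degrees

16.41


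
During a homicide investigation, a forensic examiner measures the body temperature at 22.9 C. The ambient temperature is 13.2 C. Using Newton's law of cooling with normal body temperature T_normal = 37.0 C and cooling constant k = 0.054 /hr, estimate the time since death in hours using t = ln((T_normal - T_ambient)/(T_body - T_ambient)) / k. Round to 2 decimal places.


Using Newton's law of cooling:
t = ln((T_normal - T_ambient) / (T_body - T_ambient)) / k
T_normal - T_ambient = 23.8
T_body - T_ambient = 9.7
Ratio = 2.453608
ln(ratio) = 0.89756
t = 0.89756 / 0.054 = 16.62 hours

16.62


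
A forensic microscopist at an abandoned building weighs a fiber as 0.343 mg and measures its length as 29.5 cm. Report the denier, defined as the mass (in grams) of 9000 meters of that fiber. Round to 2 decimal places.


Denier calculation:
Mass in grams = 0.343 mg / 1000 = 0.000343 g
Length in meters = 29.5 cm / 100 = 0.295 m
Linear density = mass / length = 0.000343 / 0.295 = 0.00116271 g/m
Denier = (g/m) * 9000 = 0.00116271 * 9000 = 10.46

10.46


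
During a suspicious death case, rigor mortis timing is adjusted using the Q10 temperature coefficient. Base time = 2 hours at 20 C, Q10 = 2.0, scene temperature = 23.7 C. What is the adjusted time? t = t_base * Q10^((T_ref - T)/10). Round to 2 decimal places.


Rigor mortis time adjustment:
Exponent = (T_ref - T_actual) / 10 = (20 - 23.7) / 10 = -0.37
Q10 factor = 2.0^-0.37 = 0.77378
t_adjusted = 2 * 0.77378 = 1.55 hours

1.55


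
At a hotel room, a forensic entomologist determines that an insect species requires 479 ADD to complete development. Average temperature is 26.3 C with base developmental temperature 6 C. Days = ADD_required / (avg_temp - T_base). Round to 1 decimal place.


Insect development time:
Effective temperature = avg_temp - T_base = 26.3 - 6 = 20.3 C
Days = ADD / effective_temp = 479 / 20.3 = 23.6 days

23.6


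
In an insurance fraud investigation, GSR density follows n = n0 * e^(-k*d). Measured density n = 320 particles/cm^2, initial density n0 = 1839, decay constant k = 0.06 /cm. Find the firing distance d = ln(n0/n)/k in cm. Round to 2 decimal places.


GSR distance calculation:
n0/n = 1839 / 320 = 5.746875
ln(n0/n) = 1.748656
d = 1.748656 / 0.06 = 29.14 cm

29.14


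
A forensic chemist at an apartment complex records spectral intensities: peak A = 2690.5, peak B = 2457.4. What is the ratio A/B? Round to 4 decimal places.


Spectral peak ratio:
Peak A = 2690.5 counts
Peak B = 2457.4 counts
Ratio = 2690.5 / 2457.4 = 1.0949

1.0949


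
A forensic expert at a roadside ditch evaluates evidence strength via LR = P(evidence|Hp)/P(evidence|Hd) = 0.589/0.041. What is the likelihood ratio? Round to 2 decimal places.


Likelihood ratio calculation:
LR = P(E|Hp) / P(E|Hd)
LR = 0.589 / 0.041
LR = 14.37

14.37


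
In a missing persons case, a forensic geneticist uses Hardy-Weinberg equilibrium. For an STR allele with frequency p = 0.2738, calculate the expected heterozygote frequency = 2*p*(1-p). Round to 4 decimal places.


Hardy-Weinberg heterozygote frequency:
q = 1 - p = 1 - 0.2738 = 0.7262
2pq = 2 * 0.2738 * 0.7262 = 0.3977

0.3977


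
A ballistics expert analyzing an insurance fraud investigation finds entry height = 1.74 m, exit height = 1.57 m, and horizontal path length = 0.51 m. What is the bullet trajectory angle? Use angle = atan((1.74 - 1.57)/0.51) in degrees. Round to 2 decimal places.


Bullet trajectory angle:
Height difference = 1.74 - 1.57 = 0.17 m
angle = atan(0.17 / 0.51)
angle = atan(0.333333)
angle = 18.43 degrees

18.43


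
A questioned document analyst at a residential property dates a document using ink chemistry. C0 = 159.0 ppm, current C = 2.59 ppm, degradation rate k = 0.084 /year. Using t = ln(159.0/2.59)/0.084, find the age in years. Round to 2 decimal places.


Document age estimation:
C0/C = 159.0 / 2.59 = 61.389961
ln(C0/C) = 4.117246
t = 4.117246 / 0.084 = 49.01 years

49.01


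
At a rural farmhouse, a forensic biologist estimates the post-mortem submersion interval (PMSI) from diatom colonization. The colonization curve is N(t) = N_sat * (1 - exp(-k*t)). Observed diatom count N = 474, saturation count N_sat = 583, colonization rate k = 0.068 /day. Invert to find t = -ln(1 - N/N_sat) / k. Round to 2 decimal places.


PMSI from diatom colonization curve:
N / N_sat = 474 / 583 = 0.813036
1 - N/N_sat = 0.186964
ln(1 - N/N_sat) = -1.676839
t = -ln(1 - N/N_sat) / k = -(-1.676839) / 0.068 = 24.66 days

24.66


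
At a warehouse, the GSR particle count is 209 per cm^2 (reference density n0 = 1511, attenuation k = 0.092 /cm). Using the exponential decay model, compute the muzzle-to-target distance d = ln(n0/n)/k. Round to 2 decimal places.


GSR distance calculation:
n0/n = 1511 / 209 = 7.229665
ln(n0/n) = 1.978193
d = 1.978193 / 0.092 = 21.50 cm

21.50


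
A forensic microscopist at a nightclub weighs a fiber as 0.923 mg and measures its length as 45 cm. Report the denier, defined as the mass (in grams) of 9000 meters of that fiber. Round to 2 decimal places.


Denier calculation:
Mass in grams = 0.923 mg / 1000 = 0.000923 g
Length in meters = 45 cm / 100 = 0.45 m
Linear density = mass / length = 0.000923 / 0.45 = 0.00205111 g/m
Denier = (g/m) * 9000 = 0.00205111 * 9000 = 18.46

18.46


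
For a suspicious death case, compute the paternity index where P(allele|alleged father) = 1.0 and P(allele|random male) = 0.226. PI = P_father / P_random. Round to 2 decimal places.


Paternity Index calculation:
PI = P(allele|father) / P(allele|random)
PI = 1.0 / 0.226
PI = 4.42

4.42


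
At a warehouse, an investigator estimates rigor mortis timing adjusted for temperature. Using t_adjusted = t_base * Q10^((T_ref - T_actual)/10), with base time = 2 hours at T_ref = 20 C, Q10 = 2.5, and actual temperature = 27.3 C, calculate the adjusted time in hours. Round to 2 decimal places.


Rigor mortis time adjustment:
Exponent = (T_ref - T_actual) / 10 = (20 - 27.3) / 10 = -0.73
Q10 factor = 2.5^-0.73 = 0.51228
t_adjusted = 2 * 0.51228 = 1.02 hours

1.02


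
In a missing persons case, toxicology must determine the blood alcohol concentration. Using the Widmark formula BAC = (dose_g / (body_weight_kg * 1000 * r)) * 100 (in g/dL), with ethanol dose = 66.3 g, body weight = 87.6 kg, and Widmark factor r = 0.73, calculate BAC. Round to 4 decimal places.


Applying the Widmark formula:
BAC = (dose_g / (body_wt * 1000 * r)) * 100
Denominator = 87.6 * 1000 * 0.73 = 63948
BAC = (66.3 / 63948) * 100
BAC = 0.1037 g/dL

0.1037


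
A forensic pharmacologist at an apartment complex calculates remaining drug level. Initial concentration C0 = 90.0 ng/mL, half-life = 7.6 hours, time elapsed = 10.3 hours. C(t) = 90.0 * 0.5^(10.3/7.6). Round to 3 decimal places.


Drug concentration decay:
Number of half-lives = t / t_half = 10.3 / 7.6 = 1.355263
Decay factor = 0.5^1.355263 = 0.39086356
C(t) = 90.0 * 0.39086356 = 35.178 ng/mL

35.178


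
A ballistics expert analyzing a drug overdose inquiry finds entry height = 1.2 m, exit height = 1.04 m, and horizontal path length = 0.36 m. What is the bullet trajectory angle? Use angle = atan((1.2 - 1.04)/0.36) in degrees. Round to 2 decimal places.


Bullet trajectory angle:
Height difference = 1.2 - 1.04 = 0.16 m
angle = atan(0.16 / 0.36)
angle = atan(0.444444)
angle = 23.96 degrees

23.96


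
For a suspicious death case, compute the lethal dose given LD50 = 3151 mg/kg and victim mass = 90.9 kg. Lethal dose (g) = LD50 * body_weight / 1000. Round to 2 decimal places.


Lethal dose calculation:
Lethal dose = LD50 * body_weight / 1000
= 3151 * 90.9 / 1000
= 286425.9 / 1000
= 286.43 g

286.43


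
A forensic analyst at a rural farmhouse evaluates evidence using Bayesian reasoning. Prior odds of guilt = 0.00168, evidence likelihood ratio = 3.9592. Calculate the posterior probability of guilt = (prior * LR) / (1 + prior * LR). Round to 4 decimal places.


Bayesian evidence evaluation:
Posterior odds = prior_odds * LR = 0.00168 * 3.9592 = 0.006651456
Posterior probability = posterior_odds / (1 + posterior_odds)
= 0.006651456 / (1 + 0.006651456)
= 0.006651456 / 1.006651456
= 0.0066

0.0066


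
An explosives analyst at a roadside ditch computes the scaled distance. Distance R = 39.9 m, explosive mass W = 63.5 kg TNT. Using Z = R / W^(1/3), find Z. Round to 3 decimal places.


Scaled distance calculation:
W^(1/3) = 63.5^(1/3) = 3.989556
Z = R / W^(1/3) = 39.9 / 3.989556
Z = 10.001 m/kg^(1/3)

10.001


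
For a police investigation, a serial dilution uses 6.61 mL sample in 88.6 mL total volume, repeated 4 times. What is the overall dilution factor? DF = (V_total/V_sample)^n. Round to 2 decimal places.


Dilution factor calculation:
Single dilution = V_total / V_sample = 88.6 / 6.61 ≈ 13.403933
Number of dilutions = 4
Total DF = (88.6 / 6.61)^4 (full precision, rounded at the end) = 32279.67

32279.67


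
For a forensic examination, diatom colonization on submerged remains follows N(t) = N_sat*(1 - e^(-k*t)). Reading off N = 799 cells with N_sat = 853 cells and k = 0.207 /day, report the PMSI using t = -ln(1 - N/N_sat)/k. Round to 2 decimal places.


PMSI from diatom colonization curve:
N / N_sat = 799 / 853 = 0.936694
1 - N/N_sat = 0.063306
ln(1 - N/N_sat) = -2.759775
t = -ln(1 - N/N_sat) / k = -(-2.759775) / 0.207 = 13.33 days

13.33


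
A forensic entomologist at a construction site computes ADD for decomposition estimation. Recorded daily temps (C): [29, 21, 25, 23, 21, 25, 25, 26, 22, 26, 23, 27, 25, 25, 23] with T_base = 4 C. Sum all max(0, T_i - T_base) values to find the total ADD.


Computing ADD day by day:
Day 1: max(0, 29 - 4) = 25
Day 2: max(0, 21 - 4) = 17
Day 3: max(0, 25 - 4) = 21
Day 4: max(0, 23 - 4) = 19
Day 5: max(0, 21 - 4) = 17
Day 6: max(0, 25 - 4) = 21
Day 7: max(0, 25 - 4) = 21
Day 8: max(0, 26 - 4) = 22
Day 9: max(0, 22 - 4) = 18
Day 10: max(0, 26 - 4) = 22
Day 11: max(0, 23 - 4) = 19
Day 12: max(0, 27 - 4) = 23
Day 13: max(0, 25 - 4) = 21
Day 14: max(0, 25 - 4) = 21
Day 15: max(0, 23 - 4) = 19
Total ADD = 306

306


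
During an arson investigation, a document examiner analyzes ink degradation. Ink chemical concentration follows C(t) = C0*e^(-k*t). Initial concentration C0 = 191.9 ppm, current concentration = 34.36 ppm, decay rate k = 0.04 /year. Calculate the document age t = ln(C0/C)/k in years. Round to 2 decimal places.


Document age estimation:
C0/C = 191.9 / 34.36 = 5.584983
ln(C0/C) = 1.720081
t = 1.720081 / 0.04 = 43.00 years

43.00


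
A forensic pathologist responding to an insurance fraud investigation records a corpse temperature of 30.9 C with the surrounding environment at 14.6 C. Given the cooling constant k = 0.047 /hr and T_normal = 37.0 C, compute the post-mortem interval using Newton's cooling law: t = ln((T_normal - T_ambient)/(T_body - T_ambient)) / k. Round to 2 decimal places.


Using Newton's law of cooling:
t = ln((T_normal - T_ambient) / (T_body - T_ambient)) / k
T_normal - T_ambient = 22.4
T_body - T_ambient = 16.3
Ratio = 1.374233
ln(ratio) = 0.317896
t = 0.317896 / 0.047 = 6.76 hours

6.76


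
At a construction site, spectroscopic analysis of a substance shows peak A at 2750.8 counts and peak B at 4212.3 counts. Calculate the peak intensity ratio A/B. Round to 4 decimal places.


Spectral peak ratio:
Peak A = 2750.8 counts
Peak B = 4212.3 counts
Ratio = 2750.8 / 4212.3 = 0.6530

0.6530


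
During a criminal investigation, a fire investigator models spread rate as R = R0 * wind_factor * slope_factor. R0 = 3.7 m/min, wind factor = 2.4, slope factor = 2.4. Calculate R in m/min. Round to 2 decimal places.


Fire spread rate calculation:
R = R0 * wind_factor * slope_factor
= 3.7 * 2.4 * 2.4
= 8.88 * 2.4
= 21.31 m/min

21.31


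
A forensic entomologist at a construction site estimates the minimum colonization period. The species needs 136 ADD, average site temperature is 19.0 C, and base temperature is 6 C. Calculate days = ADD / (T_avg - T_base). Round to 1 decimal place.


Insect development time:
Effective temperature = avg_temp - T_base = 19.0 - 6 = 13.0 C
Days = ADD / effective_temp = 136 / 13.0 = 10.5 days

10.5


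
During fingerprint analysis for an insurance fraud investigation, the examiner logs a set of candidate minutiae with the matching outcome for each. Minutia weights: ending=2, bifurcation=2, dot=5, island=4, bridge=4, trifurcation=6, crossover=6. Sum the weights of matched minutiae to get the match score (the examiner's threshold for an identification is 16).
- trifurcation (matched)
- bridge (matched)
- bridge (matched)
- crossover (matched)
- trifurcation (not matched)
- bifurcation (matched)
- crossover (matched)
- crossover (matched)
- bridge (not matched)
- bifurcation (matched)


Weighted minutiae match score:
  trifurcation: matched, +6 (running total 6)
  bridge: matched, +4 (running total 10)
  bridge: matched, +4 (running total 14)
  crossover: matched, +6 (running total 20)
  trifurcation: not matched, +0
  bifurcation: matched, +2 (running total 22)
  crossover: matched, +6 (running total 28)
  crossover: matched, +6 (running total 34)
  bridge: not matched, +0
  bifurcation: matched, +2 (running total 36)
Total score = 36
Threshold = 16; verdict = identification

36


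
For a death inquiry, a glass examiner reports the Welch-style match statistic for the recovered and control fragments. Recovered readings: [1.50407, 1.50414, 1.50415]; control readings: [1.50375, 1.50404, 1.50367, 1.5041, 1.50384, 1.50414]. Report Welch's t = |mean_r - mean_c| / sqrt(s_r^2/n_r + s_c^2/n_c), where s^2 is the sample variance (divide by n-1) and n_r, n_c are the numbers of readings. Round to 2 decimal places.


Welch's t-criterion for glass RI comparison:
Recovered mean = sum / n_r = 4.51236 / 3 = 1.50412
Control mean = sum / n_c = 9.02354 / 6 = 1.5039233
Recovered sample variance s_r^2 = 1.9e-09
Control sample variance s_c^2 = 3.85867e-08
Welch SE (unpooled) = sqrt(s_r^2/n_r + s_c^2/n_c) = sqrt(6.33333e-10 + 6.43111e-09) = sqrt(7.06444e-09) = 8.40502e-05
|mean_r - mean_c| = 0.000196667
t = 0.000196667 / 8.40502e-05 = 2.34

2.34


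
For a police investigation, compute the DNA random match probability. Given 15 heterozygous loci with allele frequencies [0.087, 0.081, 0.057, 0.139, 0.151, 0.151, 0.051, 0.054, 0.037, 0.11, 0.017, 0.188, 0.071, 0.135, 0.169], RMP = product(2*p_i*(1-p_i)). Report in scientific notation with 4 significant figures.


Computing RMP for 15 loci:
Locus 1: 2 * 0.087 * 0.913 = 0.158862
Locus 2: 2 * 0.081 * 0.919 = 0.148878
Locus 3: 2 * 0.057 * 0.943 = 0.107502
Locus 4: 2 * 0.139 * 0.861 = 0.239358
Locus 5: 2 * 0.151 * 0.849 = 0.256398
Locus 6: 2 * 0.151 * 0.849 = 0.256398
Locus 7: 2 * 0.051 * 0.949 = 0.096798
Locus 8: 2 * 0.054 * 0.946 = 0.102168
Locus 9: 2 * 0.037 * 0.963 = 0.071262
Locus 10: 2 * 0.11 * 0.89 = 0.1958
Locus 11: 2 * 0.017 * 0.983 = 0.033422
Locus 12: 2 * 0.188 * 0.812 = 0.305312
Locus 13: 2 * 0.071 * 0.929 = 0.131918
Locus 14: 2 * 0.135 * 0.865 = 0.23355
Locus 15: 2 * 0.169 * 0.831 = 0.280878
RMP = 4.875e-13

4.875e-13


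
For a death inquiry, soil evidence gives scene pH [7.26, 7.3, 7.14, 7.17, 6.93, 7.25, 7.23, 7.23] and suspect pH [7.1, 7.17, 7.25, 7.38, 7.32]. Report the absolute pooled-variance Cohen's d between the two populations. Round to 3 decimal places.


Pooled-variance Cohen's d for soil pH comparison:
Scene mean = 57.51 / 8 = 7.18875
Suspect mean = 36.22 / 5 = 7.244
Scene sample variance s_s^2 = 0.01347
Suspect sample variance s_c^2 = 0.01263
Pooled variance = ((n_s-1)*s_s^2 + (n_c-1)*s_c^2) / (n_s + n_c - 2) = 0.013164
Pooled SD = sqrt(0.013164) = 0.114734
Mean difference = -0.05525
|d| = |-0.05525| / 0.114734 = 0.482

0.482


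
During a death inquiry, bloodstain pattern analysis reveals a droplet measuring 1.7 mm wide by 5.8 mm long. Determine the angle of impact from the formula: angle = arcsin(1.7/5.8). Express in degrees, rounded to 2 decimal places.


Blood spatter impact angle calculation:
width / length = 1.7 / 5.8 = 0.293103
angle = arcsin(0.293103)
angle = 17.04 degrees

17.04


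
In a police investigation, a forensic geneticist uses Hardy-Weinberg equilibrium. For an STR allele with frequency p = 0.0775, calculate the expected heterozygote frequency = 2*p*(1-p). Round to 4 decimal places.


Hardy-Weinberg heterozygote frequency:
q = 1 - p = 1 - 0.0775 = 0.9225
2pq = 2 * 0.0775 * 0.9225 = 0.1430

0.1430


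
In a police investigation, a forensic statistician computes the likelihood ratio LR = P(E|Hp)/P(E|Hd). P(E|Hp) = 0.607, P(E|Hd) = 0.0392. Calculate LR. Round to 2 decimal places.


Likelihood ratio calculation:
LR = P(E|Hp) / P(E|Hd)
LR = 0.607 / 0.0392
LR = 15.48

15.48


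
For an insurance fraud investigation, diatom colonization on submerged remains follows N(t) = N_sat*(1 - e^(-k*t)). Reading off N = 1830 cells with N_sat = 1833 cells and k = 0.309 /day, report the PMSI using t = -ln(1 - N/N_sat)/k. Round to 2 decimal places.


PMSI from diatom colonization curve:
N / N_sat = 1830 / 1833 = 0.998363
1 - N/N_sat = 0.001637
ln(1 - N/N_sat) = -6.41489
t = -ln(1 - N/N_sat) / k = -(-6.41489) / 0.309 = 20.76 days

20.76


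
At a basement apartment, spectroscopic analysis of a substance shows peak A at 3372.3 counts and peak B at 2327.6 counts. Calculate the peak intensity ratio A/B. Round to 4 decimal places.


Spectral peak ratio:
Peak A = 3372.3 counts
Peak B = 2327.6 counts
Ratio = 3372.3 / 2327.6 = 1.4488

1.4488


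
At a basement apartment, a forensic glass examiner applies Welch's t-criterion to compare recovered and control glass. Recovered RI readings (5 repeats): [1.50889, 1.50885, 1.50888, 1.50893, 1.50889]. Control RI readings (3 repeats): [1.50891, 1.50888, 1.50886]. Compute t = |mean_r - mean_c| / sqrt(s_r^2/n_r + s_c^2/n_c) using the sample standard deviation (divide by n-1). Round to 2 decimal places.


Welch's t-criterion for glass RI comparison:
Recovered mean = sum / n_r = 7.54444 / 5 = 1.508888
Control mean = sum / n_c = 4.52665 / 3 = 1.5088833
Recovered sample variance s_r^2 = 8.2e-10
Control sample variance s_c^2 = 6.33333e-10
Welch SE (unpooled) = sqrt(s_r^2/n_r + s_c^2/n_c) = sqrt(1.64e-10 + 2.11111e-10) = sqrt(3.75111e-10) = 1.93678e-05
|mean_r - mean_c| = 4.66667e-06
t = 4.66667e-06 / 1.93678e-05 = 0.24

0.24
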